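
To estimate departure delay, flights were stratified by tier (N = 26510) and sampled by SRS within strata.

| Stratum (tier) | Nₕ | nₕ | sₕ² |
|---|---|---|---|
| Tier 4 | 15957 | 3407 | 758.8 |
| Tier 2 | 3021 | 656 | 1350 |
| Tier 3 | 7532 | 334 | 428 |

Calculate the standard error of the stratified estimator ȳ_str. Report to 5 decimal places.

0.42807

Var(ȳ_str) = Σₕ Wₕ²(1 − fₕ)sₕ²/nₕ with Wₕ = Nₕ/N, N = 26510.
Tier 4: Wₕ = 0.60192380; term = 0.60192380²·(1 − 0.21351131)·758.8/3407 = 0.063464477.
Tier 2: Wₕ = 0.11395700; term = 0.11395700²·(1 − 0.21714664)·1350/656 = 0.020921477.
Tier 3: Wₕ = 0.28411920; term = 0.28411920²·(1 − 0.04434413)·428/334 = 0.09885531.
Sum = 0.18324126.
SE = √(0.18324126) = 0.42807.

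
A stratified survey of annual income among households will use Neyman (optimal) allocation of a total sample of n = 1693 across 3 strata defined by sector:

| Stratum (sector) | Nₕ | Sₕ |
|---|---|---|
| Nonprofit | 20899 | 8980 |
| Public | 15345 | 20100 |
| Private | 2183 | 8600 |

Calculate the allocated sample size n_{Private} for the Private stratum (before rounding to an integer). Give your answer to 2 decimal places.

Neyman allocation: nₕ = n·NₕSₕ / Σⱼ NⱼSⱼ.
Σ NⱼSⱼ = 20899·8980 + 15345·20100 + 2183·8600 = 5.1488132 × 10^8.
n_{Private} = 1693·2183·8600 / (5.1488132 × 10^8) = 61.73.

61.73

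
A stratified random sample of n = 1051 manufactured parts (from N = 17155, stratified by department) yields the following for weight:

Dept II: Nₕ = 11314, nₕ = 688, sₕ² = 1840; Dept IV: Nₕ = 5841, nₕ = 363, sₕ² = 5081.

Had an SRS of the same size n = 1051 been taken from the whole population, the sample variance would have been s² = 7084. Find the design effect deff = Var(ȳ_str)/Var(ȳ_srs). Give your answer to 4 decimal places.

Var(ȳ_str) = Σ Wₕ²(1−fₕ)sₕ²/nₕ with Wₕ = Nₕ/17155:
  Dept II: (11314/17155)²·(1−688/11314)·1840/688 = 1.0925314
  Dept IV: (5841/17155)²·(1−363/5841)·5081/363 = 1.5218448
  → Var(ȳ_str) = 2.6143762.
Var(ȳ_srs) = (1 − 1051/17155)·7084/1051 = 6.3273065.
deff = 2.6143762 / 6.3273065 = 0.4132.

0.4132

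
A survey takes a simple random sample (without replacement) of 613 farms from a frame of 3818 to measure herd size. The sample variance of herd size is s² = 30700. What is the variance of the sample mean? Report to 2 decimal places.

42.04

Under SRS without replacement, Var(ȳ) = (1 − f)·s²/n with f = n/N = 613/3818 = 0.16055526.
Var(ȳ) = (1 − 0.16055526)·30700/613 = 0.83944474·50.081566 = 42.040707.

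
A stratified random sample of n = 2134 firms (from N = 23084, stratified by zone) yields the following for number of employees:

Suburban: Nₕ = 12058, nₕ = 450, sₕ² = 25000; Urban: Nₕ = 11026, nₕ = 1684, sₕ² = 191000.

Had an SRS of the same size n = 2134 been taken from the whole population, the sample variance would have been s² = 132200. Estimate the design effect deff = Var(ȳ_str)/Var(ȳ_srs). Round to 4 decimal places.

0.6495

Var(ȳ_str) = Σ Wₕ²(1−fₕ)sₕ²/nₕ with Wₕ = Nₕ/23084:
  Suburban: (12058/23084)²·(1−450/12058)·25000/450 = 14.59278
  Urban: (11026/23084)²·(1−1684/11026)·191000/1684 = 21.924364
  → Var(ȳ_str) = 36.517144.
Var(ȳ_srs) = (1 − 2134/23084)·132200/2134 = 56.22248.
deff = 36.517144 / 56.22248 = 0.6495.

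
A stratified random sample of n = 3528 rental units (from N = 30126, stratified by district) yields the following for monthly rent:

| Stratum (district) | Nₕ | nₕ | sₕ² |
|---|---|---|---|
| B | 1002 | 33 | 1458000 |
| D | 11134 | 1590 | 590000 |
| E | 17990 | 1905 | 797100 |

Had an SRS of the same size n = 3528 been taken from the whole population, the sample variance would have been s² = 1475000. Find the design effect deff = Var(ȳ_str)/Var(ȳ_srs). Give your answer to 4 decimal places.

0.6072

Var(ȳ_str) = Σ Wₕ²(1−fₕ)sₕ²/nₕ with Wₕ = Nₕ/30126:
  B: (1002/30126)²·(1−33/1002)·1458000/33 = 47.266358
  D: (11134/30126)²·(1−1590/11134)·590000/1590 = 43.44638
  E: (17990/30126)²·(1−1905/17990)·797100/1905 = 133.40961
  → Var(ȳ_str) = 224.12235.
Var(ȳ_srs) = (1 − 3528/30126)·1475000/3528 = 369.12287.
deff = 224.12235 / 369.12287 = 0.6072.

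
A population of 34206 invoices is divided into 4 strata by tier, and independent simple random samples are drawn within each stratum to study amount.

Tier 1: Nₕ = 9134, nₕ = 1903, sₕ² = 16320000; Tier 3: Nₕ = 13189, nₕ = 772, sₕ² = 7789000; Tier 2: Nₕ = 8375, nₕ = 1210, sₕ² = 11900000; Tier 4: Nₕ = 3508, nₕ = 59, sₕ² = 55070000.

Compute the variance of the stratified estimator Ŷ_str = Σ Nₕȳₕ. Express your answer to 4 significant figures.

Var(Ŷ_str) = Σₕ Nₕ²(1 − fₕ)sₕ²/nₕ.
Tier 1: 9134²·(1 − 1903/9134)·16320000/1903 = 5.6642281 × 10^11.
Tier 3: 13189²·(1 − 772/13189)·7789000/772 = 1.6523154 × 10^12.
Tier 2: 8375²·(1 − 1210/8375)·11900000/1210 = 5.9015026 × 10^11.
Tier 4: 3508²·(1 − 59/3508)·55070000/59 = 1.1293169 × 10^13.
Sum = 1.4102057 × 10^13.

1.410 × 10^13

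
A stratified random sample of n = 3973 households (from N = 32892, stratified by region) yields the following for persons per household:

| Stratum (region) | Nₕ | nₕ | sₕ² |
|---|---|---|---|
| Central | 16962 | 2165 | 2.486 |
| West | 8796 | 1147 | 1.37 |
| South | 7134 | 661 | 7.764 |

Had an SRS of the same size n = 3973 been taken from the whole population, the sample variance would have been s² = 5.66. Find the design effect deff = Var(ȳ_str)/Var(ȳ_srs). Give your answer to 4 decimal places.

Var(ȳ_str) = Σ Wₕ²(1−fₕ)sₕ²/nₕ with Wₕ = Nₕ/32892:
  Central: (16962/32892)²·(1−2165/16962)·2.486/2165 = 2.6638722 × 10^-4
  West: (8796/32892)²·(1−1147/8796)·1.37/1147 = 7.4279072 × 10^-5
  South: (7134/32892)²·(1−661/7134)·7.764/661 = 5.0135138 × 10^-4
  → Var(ȳ_str) = 8.4201767 × 10^-4.
Var(ȳ_srs) = (1 − 3973/32892)·5.66/3973 = 0.0012525378.
deff = (8.4201767 × 10^-4) / 0.0012525378 = 0.6722.

0.6722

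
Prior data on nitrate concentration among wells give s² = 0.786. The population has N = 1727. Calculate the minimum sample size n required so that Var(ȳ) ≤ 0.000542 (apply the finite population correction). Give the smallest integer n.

789

Without fpc, n₀ = s²/D = 0.786/0.000542 = 1450.1845.
With fpc, (1 − n/N)·s²/n ≤ D requires n ≥ n₀/(1 + n₀/N) = 1450.1845/(1 + 1450.1845/1727) = 788.2667.
Rounding up, n = 789.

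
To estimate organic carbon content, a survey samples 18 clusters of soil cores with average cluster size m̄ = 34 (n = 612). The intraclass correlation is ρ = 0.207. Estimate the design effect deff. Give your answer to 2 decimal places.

deff = 1 + (34 − 1)·0.207 = 1 + 6.831 = 7.831.

7.83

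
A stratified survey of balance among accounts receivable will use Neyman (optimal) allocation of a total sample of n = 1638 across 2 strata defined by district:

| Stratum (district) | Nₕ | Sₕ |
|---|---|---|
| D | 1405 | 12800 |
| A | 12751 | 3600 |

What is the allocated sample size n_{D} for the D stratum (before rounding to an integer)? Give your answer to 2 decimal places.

Neyman allocation: nₕ = n·NₕSₕ / Σⱼ NⱼSⱼ.
Σ NⱼSⱼ = 1405·12800 + 12751·3600 = 6.38876 × 10^7.
n_{D} = 1638·1405·12800 / (6.38876 × 10^7) = 461.09.

461.09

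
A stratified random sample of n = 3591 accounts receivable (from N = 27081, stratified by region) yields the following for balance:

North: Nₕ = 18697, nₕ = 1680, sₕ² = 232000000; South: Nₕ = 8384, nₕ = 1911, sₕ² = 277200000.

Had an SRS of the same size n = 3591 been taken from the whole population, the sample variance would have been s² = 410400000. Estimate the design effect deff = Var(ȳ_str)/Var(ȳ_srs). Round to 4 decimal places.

0.7126

Var(ȳ_str) = Σ Wₕ²(1−fₕ)sₕ²/nₕ with Wₕ = Nₕ/27081:
  North: (18697/27081)²·(1−1680/18697)·232000000/1680 = 59910.678
  South: (8384/27081)²·(1−1911/8384)·277200000/1911 = 10733.961
  → Var(ȳ_str) = 70644.639.
Var(ȳ_srs) = (1 − 3591/27081)·410400000/3591 = 99131.178.
deff = 70644.639 / 99131.178 = 0.7126.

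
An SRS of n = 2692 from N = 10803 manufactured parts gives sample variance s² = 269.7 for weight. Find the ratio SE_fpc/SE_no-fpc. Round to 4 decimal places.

f = n/N = 2692/10803 = 0.24919004.
SE_no-fpc = √(s²/n) = 0.3165213; SE_fpc = √((1−f)s²/n) = 0.27426346.
Ratio = √(1−f) = 0.86649291.

0.8665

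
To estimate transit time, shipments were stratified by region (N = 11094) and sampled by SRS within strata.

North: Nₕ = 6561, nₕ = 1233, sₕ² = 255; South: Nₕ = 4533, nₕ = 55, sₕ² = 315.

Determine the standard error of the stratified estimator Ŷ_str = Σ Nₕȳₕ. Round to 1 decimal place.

Var(Ŷ_str) = Σₕ Nₕ²(1 − fₕ)sₕ²/nₕ.
North: 6561²·(1 − 1233/6561)·255/1233 = 7.2295515 × 10^6.
South: 4533²·(1 − 55/4533)·315/55 = 1.1625661 × 10^8.
Sum = 1.2348616 × 10^8.
SE = √(1.2348616 × 10^8) = 11112.4.

11112.4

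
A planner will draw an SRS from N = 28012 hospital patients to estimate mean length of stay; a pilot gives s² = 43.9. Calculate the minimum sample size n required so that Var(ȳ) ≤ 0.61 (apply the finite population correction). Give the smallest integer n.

Without fpc, n₀ = s²/D = 43.9/0.61 = 71.9672.
With fpc, (1 − n/N)·s²/n ≤ D requires n ≥ n₀/(1 + n₀/N) = 71.9672/(1 + 71.9672/28012) = 71.7828.
Rounding up, n = 72.

72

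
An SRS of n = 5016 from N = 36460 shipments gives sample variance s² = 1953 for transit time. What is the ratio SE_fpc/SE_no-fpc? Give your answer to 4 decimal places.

f = n/N = 5016/36460 = 0.13757543.
SE_no-fpc = √(s²/n) = 0.62398243; SE_fpc = √((1−f)s²/n) = 0.57947262.
Ratio = √(1−f) = 0.92866817.

0.9287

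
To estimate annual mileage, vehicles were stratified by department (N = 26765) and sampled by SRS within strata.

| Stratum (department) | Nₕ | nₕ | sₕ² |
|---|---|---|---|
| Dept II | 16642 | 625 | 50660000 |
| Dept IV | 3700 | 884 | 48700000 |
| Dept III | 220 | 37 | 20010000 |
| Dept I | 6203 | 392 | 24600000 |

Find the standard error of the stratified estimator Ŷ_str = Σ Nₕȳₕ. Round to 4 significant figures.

4.946 × 10^6

Var(Ŷ_str) = Σₕ Nₕ²(1 − fₕ)sₕ²/nₕ.
Dept II: 16642²·(1 − 625/16642)·50660000/625 = 2.1605875 × 10^13.
Dept IV: 3700²·(1 − 884/3700)·48700000/884 = 5.7399891 × 10^11.
Dept III: 220²·(1 − 37/220)·20010000/37 = 2.1773043 × 10^10.
Dept I: 6203²·(1 − 392/6203)·24600000/392 = 2.2620474 × 10^12.
Sum = 2.4463694 × 10^13.
SE = √(2.4463694 × 10^13) = 4.946 × 10^6.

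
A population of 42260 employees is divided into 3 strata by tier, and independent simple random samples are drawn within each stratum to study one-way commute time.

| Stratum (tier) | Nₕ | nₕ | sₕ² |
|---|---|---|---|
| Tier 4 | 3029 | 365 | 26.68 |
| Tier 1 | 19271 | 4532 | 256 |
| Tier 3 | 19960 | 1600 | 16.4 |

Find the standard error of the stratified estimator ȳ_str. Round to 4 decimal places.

Var(ȳ_str) = Σₕ Wₕ²(1 − fₕ)sₕ²/nₕ with Wₕ = Nₕ/N, N = 42260.
Tier 4: Wₕ = 0.07167534; term = 0.07167534²·(1 − 0.12050182)·26.68/365 = 3.3026874 × 10^-4.
Tier 1: Wₕ = 0.45601041; term = 0.45601041²·(1 − 0.23517202)·256/4532 = 0.0089838677.
Tier 3: Wₕ = 0.47231425; term = 0.47231425²·(1 − 0.08016032)·16.4/1600 = 0.0021032849.
Sum = 0.011417421.
SE = √(0.011417421) = 0.1069.

0.1069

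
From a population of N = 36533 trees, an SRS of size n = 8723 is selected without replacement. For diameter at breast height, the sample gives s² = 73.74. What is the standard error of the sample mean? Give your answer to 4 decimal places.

0.0802

Under SRS without replacement, Var(ȳ) = (1 − f)·s²/n with f = n/N = 8723/36533 = 0.23877043.
Var(ȳ) = (1 − 0.23877043)·73.74/8723 = 0.76122957·0.0084535137 = 0.0064350646.
SE(ȳ) = √(0.0064350646) = 0.0802.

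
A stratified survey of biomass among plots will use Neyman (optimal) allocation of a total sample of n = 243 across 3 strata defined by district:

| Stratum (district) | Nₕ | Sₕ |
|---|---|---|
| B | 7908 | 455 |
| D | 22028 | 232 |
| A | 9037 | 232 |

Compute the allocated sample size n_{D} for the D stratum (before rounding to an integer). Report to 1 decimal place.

Neyman allocation: nₕ = n·NₕSₕ / Σⱼ NⱼSⱼ.
Σ NⱼSⱼ = 7908·455 + 22028·232 + 9037·232 = 1.080522 × 10^7.
n_{D} = 243·22028·232 / (1.080522 × 10^7) = 114.9.

114.9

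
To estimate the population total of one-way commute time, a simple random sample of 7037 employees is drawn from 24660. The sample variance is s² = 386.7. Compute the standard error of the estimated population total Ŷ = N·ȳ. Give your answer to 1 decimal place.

4886.9

Var(Ŷ) = N²·Var(ȳ) = N²·(1 − n/N)·s²/n.
f = 7037/24660 = 0.28536091; Var(ȳ) = 0.71463909·386.7/7037 = 0.039271129.
Var(Ŷ) = 24660² · 0.039271129 = 2.3881386 × 10^7.
SE(Ŷ) = √(2.3881386 × 10^7) = 4886.9.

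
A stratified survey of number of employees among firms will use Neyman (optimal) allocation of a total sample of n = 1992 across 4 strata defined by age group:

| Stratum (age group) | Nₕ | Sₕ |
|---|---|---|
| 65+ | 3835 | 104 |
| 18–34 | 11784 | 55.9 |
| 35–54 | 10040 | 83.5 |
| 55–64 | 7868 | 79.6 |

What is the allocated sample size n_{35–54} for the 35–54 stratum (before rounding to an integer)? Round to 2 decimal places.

662.11

Neyman allocation: nₕ = n·NₕSₕ / Σⱼ NⱼSⱼ.
Σ NⱼSⱼ = 3835·104 + 11784·55.9 + 10040·83.5 + 7868·79.6 = 2.5221984 × 10^6.
n_{35–54} = 1992·10040·83.5 / (2.5221984 × 10^6) = 662.11.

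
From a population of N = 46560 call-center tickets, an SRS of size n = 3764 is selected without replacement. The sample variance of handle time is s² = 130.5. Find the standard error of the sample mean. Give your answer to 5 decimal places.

0.17852

Under SRS without replacement, Var(ȳ) = (1 − f)·s²/n with f = n/N = 3764/46560 = 0.08084192.
Var(ȳ) = (1 − 0.08084192)·130.5/3764 = 0.91915808·0.034670563 = 0.031867728.
SE(ȳ) = √(0.031867728) = 0.17852.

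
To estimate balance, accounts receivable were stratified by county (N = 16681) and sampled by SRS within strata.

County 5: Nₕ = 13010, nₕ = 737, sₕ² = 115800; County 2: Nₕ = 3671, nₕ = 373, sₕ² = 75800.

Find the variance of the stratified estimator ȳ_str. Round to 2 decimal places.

Var(ȳ_str) = Σₕ Wₕ²(1 − fₕ)sₕ²/nₕ with Wₕ = Nₕ/N, N = 16681.
County 5: Wₕ = 0.77992926; term = 0.77992926²·(1 − 0.05664873)·115800/737 = 90.162291.
County 2: Wₕ = 0.22007074; term = 0.22007074²·(1 − 0.10160719)·75800/373 = 8.842015.
Sum = 99.004306.

99.00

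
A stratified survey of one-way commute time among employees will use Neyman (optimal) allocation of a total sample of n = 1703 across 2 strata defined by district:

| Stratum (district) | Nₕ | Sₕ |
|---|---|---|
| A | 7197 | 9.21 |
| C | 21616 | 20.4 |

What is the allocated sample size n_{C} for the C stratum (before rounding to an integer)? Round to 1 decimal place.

1480.5

Neyman allocation: nₕ = n·NₕSₕ / Σⱼ NⱼSⱼ.
Σ NⱼSⱼ = 7197·9.21 + 21616·20.4 = 507250.77.
n_{C} = 1703·21616·20.4 / 507250.77 = 1480.5.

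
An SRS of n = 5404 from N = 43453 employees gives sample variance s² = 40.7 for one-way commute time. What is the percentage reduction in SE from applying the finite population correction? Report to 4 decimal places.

6.4246

f = n/N = 5404/43453 = 0.12436426.
SE_no-fpc = √(s²/n) = 0.086783974; SE_fpc = √((1−f)s²/n) = 0.08120846.
Ratio = √(1−f) = 0.93575410. Reduction = 100·(1 − 0.93575410) = 6.4246%.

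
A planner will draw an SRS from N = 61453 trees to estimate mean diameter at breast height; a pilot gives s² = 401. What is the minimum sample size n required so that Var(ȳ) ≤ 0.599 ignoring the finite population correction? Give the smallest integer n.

Without fpc, n₀ = s²/D = 401/0.599 = 669.4491.
Rounding up, n = 670.

670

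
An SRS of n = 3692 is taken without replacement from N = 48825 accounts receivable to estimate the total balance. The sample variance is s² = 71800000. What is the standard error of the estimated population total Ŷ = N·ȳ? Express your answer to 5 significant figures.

6.5464 × 10^6

Var(Ŷ) = N²·Var(ȳ) = N²·(1 − n/N)·s²/n.
f = 3692/48825 = 0.07561700; Var(ȳ) = 0.92438300·71800000/3692 = 17976.896.
Var(Ŷ) = 48825² · 17976.896 = 4.2854774 × 10^13.
SE(Ŷ) = √(4.2854774 × 10^13) = 6.5464 × 10^6.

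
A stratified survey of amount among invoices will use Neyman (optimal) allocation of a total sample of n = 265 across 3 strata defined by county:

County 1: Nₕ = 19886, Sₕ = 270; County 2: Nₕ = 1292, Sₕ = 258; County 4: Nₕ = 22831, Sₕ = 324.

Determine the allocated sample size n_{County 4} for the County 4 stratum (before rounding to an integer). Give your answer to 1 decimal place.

Neyman allocation: nₕ = n·NₕSₕ / Σⱼ NⱼSⱼ.
Σ NⱼSⱼ = 19886·270 + 1292·258 + 22831·324 = 1.30998 × 10^7.
n_{County 4} = 265·22831·324 / (1.30998 × 10^7) = 149.6.

149.6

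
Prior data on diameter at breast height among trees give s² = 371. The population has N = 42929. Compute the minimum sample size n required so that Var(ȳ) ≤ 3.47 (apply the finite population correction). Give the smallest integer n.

107

Without fpc, n₀ = s²/D = 371/3.47 = 106.9164.
With fpc, (1 − n/N)·s²/n ≤ D requires n ≥ n₀/(1 + n₀/N) = 106.9164/(1 + 106.9164/42929) = 106.6508.
Rounding up, n = 107.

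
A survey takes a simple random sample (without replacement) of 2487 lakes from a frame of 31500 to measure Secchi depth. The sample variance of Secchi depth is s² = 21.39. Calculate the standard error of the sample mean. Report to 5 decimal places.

0.08900

Under SRS without replacement, Var(ȳ) = (1 − f)·s²/n with f = n/N = 2487/31500 = 0.07895238.
Var(ȳ) = (1 − 0.07895238)·21.39/2487 = 0.92104762·0.0086007238 = 0.0079216761.
SE(ȳ) = √(0.0079216761) = 0.08900.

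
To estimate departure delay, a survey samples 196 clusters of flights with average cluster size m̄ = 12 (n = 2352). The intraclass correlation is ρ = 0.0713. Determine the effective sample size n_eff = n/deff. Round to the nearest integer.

1318

deff = 1 + (12 − 1)·0.0713 = 1 + 0.7843 = 1.7843.
n_eff = 2352 / 1.7843 = 1318.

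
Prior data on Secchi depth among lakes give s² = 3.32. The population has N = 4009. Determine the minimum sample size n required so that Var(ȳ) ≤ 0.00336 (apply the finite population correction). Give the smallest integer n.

Without fpc, n₀ = s²/D = 3.32/0.00336 = 988.0952.
With fpc, (1 − n/N)·s²/n ≤ D requires n ≥ n₀/(1 + n₀/N) = 988.0952/(1 + 988.0952/4009) = 792.7153.
Rounding up, n = 793.

793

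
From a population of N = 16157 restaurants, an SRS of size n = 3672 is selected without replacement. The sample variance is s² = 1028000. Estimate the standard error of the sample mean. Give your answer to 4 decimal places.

14.7082

Under SRS without replacement, Var(ȳ) = (1 − f)·s²/n with f = n/N = 3672/16157 = 0.22726991.
Var(ȳ) = (1 − 0.22726991)·1028000/3672 = 0.77273009·279.95643 = 216.33075.
SE(ȳ) = √(216.33075) = 14.7082.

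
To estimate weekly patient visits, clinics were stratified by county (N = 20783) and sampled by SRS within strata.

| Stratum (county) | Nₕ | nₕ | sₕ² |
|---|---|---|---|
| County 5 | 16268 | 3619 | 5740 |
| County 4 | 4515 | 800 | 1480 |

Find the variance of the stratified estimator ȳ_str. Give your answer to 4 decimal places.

0.8275

Var(ȳ_str) = Σₕ Wₕ²(1 − fₕ)sₕ²/nₕ with Wₕ = Nₕ/N, N = 20783.
County 5: Wₕ = 0.78275514; term = 0.78275514²·(1 − 0.22246127)·5740/3619 = 0.75560912.
County 4: Wₕ = 0.21724486; term = 0.21724486²·(1 − 0.17718715)·1480/800 = 0.07184091.
Sum = 0.82745003.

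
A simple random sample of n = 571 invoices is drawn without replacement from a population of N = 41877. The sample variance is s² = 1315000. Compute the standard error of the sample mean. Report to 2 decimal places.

47.66

Under SRS without replacement, Var(ȳ) = (1 − f)·s²/n with f = n/N = 571/41877 = 0.01363517.
Var(ȳ) = (1 − 0.01363517)·1315000/571 = 0.98636483·2302.9772 = 2271.5757.
SE(ȳ) = √(2271.5757) = 47.66.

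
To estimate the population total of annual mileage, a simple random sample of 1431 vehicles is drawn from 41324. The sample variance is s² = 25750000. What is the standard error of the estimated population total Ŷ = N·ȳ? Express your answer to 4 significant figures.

Var(Ŷ) = N²·Var(ȳ) = N²·(1 − n/N)·s²/n.
f = 1431/41324 = 0.03462879; Var(ȳ) = 0.96537121·25750000/1431 = 17371.285.
Var(Ŷ) = 41324² · 17371.285 = 2.9664474 × 10^13.
SE(Ŷ) = √(2.9664474 × 10^13) = 5.447 × 10^6.

5.447 × 10^6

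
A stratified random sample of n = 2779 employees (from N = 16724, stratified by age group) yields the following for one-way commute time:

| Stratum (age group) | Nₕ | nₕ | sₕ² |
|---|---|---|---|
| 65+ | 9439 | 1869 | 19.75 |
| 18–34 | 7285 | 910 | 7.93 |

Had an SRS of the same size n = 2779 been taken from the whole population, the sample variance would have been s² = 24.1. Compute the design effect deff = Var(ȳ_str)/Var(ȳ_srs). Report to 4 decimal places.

0.5734

Var(ȳ_str) = Σ Wₕ²(1−fₕ)sₕ²/nₕ with Wₕ = Nₕ/16724:
  65+: (9439/16724)²·(1−1869/9439)·19.75/1869 = 0.0026995995
  18–34: (7285/16724)²·(1−910/7285)·7.93/910 = 0.0014469756
  → Var(ȳ_str) = 0.0041465751.
Var(ȳ_srs) = (1 − 2779/16724)·24.1/2779 = 0.0072311414.
deff = 0.0041465751 / 0.0072311414 = 0.5734.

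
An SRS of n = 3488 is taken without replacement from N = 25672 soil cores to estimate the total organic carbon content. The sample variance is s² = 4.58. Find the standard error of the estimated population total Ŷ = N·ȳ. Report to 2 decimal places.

Var(Ŷ) = N²·Var(ȳ) = N²·(1 − n/N)·s²/n.
f = 3488/25672 = 0.13586787; Var(ȳ) = 0.86413213·4.58/3488 = 0.0011346689.
Var(Ŷ) = 25672² · 0.0011346689 = 747805.34.
SE(Ŷ) = √(747805.34) = 864.76.

864.76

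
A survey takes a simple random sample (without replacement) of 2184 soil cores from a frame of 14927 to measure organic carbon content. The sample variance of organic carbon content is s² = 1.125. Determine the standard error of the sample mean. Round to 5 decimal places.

0.02097

Under SRS without replacement, Var(ȳ) = (1 − f)·s²/n with f = n/N = 2184/14927 = 0.14631205.
Var(ȳ) = (1 − 0.14631205)·1.125/2184 = 0.85368795·5.1510989 × 10^-4 = 4.3974311 × 10^-4.
SE(ȳ) = √(4.3974311 × 10^-4) = 0.02097.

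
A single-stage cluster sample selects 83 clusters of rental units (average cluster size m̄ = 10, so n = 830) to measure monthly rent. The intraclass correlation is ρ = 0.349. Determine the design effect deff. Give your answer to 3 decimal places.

4.141

deff = 1 + (10 − 1)·0.349 = 1 + 3.141 = 4.141.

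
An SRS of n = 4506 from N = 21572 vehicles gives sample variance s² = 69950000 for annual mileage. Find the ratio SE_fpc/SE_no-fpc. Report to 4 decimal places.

0.8894

f = n/N = 4506/21572 = 0.20888188.
SE_no-fpc = √(s²/n) = 124.59433; SE_fpc = √((1−f)s²/n) = 110.8202.
Ratio = √(1−f) = 0.88944821.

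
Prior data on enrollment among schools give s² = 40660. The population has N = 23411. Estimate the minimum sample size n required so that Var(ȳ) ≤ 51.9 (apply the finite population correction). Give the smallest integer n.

759

Without fpc, n₀ = s²/D = 40660/51.9 = 783.4297.
With fpc, (1 − n/N)·s²/n ≤ D requires n ≥ n₀/(1 + n₀/N) = 783.4297/(1 + 783.4297/23411) = 758.0618.
Rounding up, n = 759.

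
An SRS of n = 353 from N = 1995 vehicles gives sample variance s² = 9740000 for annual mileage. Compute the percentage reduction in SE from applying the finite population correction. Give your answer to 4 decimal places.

f = n/N = 353/1995 = 0.17694236.
SE_no-fpc = √(s²/n) = 166.1086; SE_fpc = √((1−f)s²/n) = 150.69792.
Ratio = √(1−f) = 0.90722524. Reduction = 100·(1 − 0.90722524) = 9.2775%.

9.2775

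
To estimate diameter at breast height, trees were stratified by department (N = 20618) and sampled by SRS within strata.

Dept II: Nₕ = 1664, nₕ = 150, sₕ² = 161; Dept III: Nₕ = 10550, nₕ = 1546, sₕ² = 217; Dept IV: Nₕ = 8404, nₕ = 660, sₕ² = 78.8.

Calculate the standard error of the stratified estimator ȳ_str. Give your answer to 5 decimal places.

Var(ȳ_str) = Σₕ Wₕ²(1 − fₕ)sₕ²/nₕ with Wₕ = Nₕ/N, N = 20618.
Dept II: Wₕ = 0.08070618; term = 0.08070618²·(1 − 0.09014423)·161/150 = 0.0063609319.
Dept III: Wₕ = 0.51168882; term = 0.51168882²·(1 − 0.14654028)·217/1546 = 0.031364988.
Dept IV: Wₕ = 0.40760501; term = 0.40760501²·(1 − 0.07853403)·78.8/660 = 0.018278502.
Sum = 0.056004422.
SE = √(0.056004422) = 0.23665.

0.23665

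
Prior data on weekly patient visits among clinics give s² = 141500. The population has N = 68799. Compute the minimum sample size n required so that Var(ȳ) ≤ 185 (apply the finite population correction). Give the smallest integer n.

Without fpc, n₀ = s²/D = 141500/185 = 764.8649.
With fpc, (1 − n/N)·s²/n ≤ D requires n ≥ n₀/(1 + n₀/N) = 764.8649/(1 + 764.8649/68799) = 756.4551.
Rounding up, n = 757.

757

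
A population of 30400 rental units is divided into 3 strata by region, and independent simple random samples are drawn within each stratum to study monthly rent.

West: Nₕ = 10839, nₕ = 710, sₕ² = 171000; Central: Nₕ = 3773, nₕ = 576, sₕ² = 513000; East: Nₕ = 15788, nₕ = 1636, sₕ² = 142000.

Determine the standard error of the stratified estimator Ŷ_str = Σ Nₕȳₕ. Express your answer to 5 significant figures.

237860

Var(Ŷ_str) = Σₕ Nₕ²(1 − fₕ)sₕ²/nₕ.
West: 10839²·(1 − 710/10839)·171000/710 = 2.6441954 × 10^10.
Central: 3773²·(1 − 576/3773)·513000/576 = 1.0742969 × 10^10.
East: 15788²·(1 − 1636/15788)·142000/1636 = 1.9393223 × 10^10.
Sum = 5.6578146 × 10^10.
SE = √(5.6578146 × 10^10) = 237860.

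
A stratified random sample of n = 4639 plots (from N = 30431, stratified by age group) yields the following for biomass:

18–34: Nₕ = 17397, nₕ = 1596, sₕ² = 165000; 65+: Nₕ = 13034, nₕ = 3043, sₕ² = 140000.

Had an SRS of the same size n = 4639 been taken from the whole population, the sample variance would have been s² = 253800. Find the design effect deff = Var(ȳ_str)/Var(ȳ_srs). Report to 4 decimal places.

Var(ȳ_str) = Σ Wₕ²(1−fₕ)sₕ²/nₕ with Wₕ = Nₕ/30431:
  18–34: (17397/30431)²·(1−1596/17397)·165000/1596 = 30.688633
  65+: (13034/30431)²·(1−3043/13034)·140000/3043 = 6.4696429
  → Var(ȳ_str) = 37.158276.
Var(ȳ_srs) = (1 − 4639/30431)·253800/4639 = 46.369887.
deff = 37.158276 / 46.369887 = 0.8013.

0.8013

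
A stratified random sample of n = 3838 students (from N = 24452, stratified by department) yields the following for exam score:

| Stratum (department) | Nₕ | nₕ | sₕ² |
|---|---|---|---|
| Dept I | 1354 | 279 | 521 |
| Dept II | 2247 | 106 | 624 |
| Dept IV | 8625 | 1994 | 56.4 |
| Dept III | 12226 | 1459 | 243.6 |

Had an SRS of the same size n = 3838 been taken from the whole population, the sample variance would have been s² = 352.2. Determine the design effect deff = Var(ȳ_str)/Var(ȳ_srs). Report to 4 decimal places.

1.1812

Var(ȳ_str) = Σ Wₕ²(1−fₕ)sₕ²/nₕ with Wₕ = Nₕ/24452:
  Dept I: (1354/24452)²·(1−279/1354)·521/279 = 0.0045460256
  Dept II: (2247/24452)²·(1−106/2247)·624/106 = 0.047366325
  Dept IV: (8625/24452)²·(1−1994/8625)·56.4/1994 = 0.0027055982
  Dept III: (12226/24452)²·(1−1459/12226)·243.6/1459 = 0.036759731
  → Var(ȳ_str) = 0.09137768.
Var(ȳ_srs) = (1 − 3838/24452)·352.2/3838 = 0.077362815.
deff = 0.09137768 / 0.077362815 = 1.1812.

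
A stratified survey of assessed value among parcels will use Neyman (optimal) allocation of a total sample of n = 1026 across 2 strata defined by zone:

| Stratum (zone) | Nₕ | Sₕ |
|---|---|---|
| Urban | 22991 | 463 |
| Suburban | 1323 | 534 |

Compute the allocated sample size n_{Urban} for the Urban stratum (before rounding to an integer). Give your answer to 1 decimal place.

962.1

Neyman allocation: nₕ = n·NₕSₕ / Σⱼ NⱼSⱼ.
Σ NⱼSⱼ = 22991·463 + 1323·534 = 1.1351315 × 10^7.
n_{Urban} = 1026·22991·463 / (1.1351315 × 10^7) = 962.1.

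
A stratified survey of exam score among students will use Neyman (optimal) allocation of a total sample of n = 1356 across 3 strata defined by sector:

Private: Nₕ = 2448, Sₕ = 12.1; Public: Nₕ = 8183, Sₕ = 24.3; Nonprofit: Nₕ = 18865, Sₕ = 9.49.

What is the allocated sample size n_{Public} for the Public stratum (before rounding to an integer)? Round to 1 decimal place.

661.7

Neyman allocation: nₕ = n·NₕSₕ / Σⱼ NⱼSⱼ.
Σ NⱼSⱼ = 2448·12.1 + 8183·24.3 + 18865·9.49 = 407496.55.
n_{Public} = 1356·8183·24.3 / 407496.55 = 661.7.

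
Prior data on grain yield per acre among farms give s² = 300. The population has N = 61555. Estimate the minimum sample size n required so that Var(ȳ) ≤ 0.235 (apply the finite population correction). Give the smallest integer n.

1251

Without fpc, n₀ = s²/D = 300/0.235 = 1276.5957.
With fpc, (1 − n/N)·s²/n ≤ D requires n ≥ n₀/(1 + n₀/N) = 1276.5957/(1 + 1276.5957/61555) = 1250.6582.
Rounding up, n = 1251.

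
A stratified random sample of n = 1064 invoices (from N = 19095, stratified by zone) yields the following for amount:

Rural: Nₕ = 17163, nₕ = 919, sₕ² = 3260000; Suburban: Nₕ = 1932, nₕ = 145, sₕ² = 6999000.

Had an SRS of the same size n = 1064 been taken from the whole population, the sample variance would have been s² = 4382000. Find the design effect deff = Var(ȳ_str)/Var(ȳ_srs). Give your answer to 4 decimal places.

0.8150

Var(ȳ_str) = Σ Wₕ²(1−fₕ)sₕ²/nₕ with Wₕ = Nₕ/19095:
  Rural: (17163/19095)²·(1−919/17163)·3260000/919 = 2712.3701
  Suburban: (1932/19095)²·(1−145/1932)·6999000/145 = 457.04645
  → Var(ȳ_str) = 3169.4166.
Var(ȳ_srs) = (1 − 1064/19095)·4382000/1064 = 3888.9369.
deff = 3169.4166 / 3888.9369 = 0.8150.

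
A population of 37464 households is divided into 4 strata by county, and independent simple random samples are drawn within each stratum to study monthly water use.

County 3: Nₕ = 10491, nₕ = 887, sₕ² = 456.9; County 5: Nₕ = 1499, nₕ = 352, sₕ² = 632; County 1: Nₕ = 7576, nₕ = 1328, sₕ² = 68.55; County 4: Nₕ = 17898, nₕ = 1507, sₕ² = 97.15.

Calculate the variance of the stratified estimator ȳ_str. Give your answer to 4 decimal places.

Var(ȳ_str) = Σₕ Wₕ²(1 − fₕ)sₕ²/nₕ with Wₕ = Nₕ/N, N = 37464.
County 3: Wₕ = 0.28002883; term = 0.28002883²·(1 − 0.08454866)·456.9/887 = 0.036977563.
County 5: Wₕ = 0.04001174; term = 0.04001174²·(1 − 0.23482322)·632/352 = 0.0021994352.
County 1: Wₕ = 0.20222080; term = 0.20222080²·(1 − 0.17529039)·68.55/1328 = 0.0017408529.
County 4: Wₕ = 0.47773863; term = 0.47773863²·(1 − 0.08419935)·97.15/1507 = 0.013474455.
Sum = 0.054392306.

0.0544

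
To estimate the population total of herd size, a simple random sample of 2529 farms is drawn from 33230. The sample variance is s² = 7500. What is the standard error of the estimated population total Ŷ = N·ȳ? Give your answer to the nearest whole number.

55004

Var(Ŷ) = N²·Var(ȳ) = N²·(1 − n/N)·s²/n.
f = 2529/33230 = 0.07610593; Var(ȳ) = 0.92389407·7500/2529 = 2.7398994.
Var(Ŷ) = 33230² · 2.7398994 = 3.0254871 × 10^9.
SE(Ŷ) = √(3.0254871 × 10^9) = 55004.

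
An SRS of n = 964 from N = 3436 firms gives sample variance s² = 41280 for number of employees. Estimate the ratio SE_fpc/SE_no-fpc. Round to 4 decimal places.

f = n/N = 964/3436 = 0.28055879.
SE_no-fpc = √(s²/n) = 6.5438197; SE_fpc = √((1−f)s²/n) = 5.5504601.
Ratio = √(1−f) = 0.84819880.

0.8482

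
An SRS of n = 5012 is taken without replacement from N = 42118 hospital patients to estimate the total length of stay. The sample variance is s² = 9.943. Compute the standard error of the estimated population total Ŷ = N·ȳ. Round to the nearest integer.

1761

Var(Ŷ) = N²·Var(ȳ) = N²·(1 − n/N)·s²/n.
f = 5012/42118 = 0.11899900; Var(ȳ) = 0.88100100·9.943/5012 = 0.0017477639.
Var(Ŷ) = 42118² · 0.0017477639 = 3.1004037 × 10^6.
SE(Ŷ) = √(3.1004037 × 10^6) = 1761.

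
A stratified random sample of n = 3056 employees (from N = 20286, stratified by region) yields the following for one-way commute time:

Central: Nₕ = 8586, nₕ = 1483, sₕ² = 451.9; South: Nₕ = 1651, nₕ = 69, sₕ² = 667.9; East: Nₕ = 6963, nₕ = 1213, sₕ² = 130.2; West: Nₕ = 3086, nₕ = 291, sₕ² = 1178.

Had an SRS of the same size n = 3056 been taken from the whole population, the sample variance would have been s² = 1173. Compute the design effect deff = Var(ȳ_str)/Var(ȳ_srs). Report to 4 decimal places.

0.6193

Var(ȳ_str) = Σ Wₕ²(1−fₕ)sₕ²/nₕ with Wₕ = Nₕ/20286:
  Central: (8586/20286)²·(1−1483/8586)·451.9/1483 = 0.04515866
  South: (1651/20286)²·(1−69/1651)·667.9/69 = 0.061436019
  East: (6963/20286)²·(1−1213/6963)·130.2/1213 = 0.010442911
  West: (3086/20286)²·(1−291/3086)·1178/291 = 0.084847137
  → Var(ȳ_str) = 0.20188473.
Var(ȳ_srs) = (1 − 3056/20286)·1173/3056 = 0.32601195.
deff = 0.20188473 / 0.32601195 = 0.6193.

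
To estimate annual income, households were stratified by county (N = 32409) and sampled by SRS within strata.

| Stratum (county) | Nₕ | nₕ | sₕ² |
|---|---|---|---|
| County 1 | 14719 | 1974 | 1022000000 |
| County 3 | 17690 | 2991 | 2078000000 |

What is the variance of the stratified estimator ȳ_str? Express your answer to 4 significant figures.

264500

Var(ȳ_str) = Σₕ Wₕ²(1 − fₕ)sₕ²/nₕ with Wₕ = Nₕ/N, N = 32409.
County 1: Wₕ = 0.45416397; term = 0.45416397²·(1 − 0.13411237)·1022000000/1974 = 92467.823.
County 3: Wₕ = 0.54583603; term = 0.54583603²·(1 − 0.16907858)·2078000000/2991 = 171994.08.
Sum = 264461.9.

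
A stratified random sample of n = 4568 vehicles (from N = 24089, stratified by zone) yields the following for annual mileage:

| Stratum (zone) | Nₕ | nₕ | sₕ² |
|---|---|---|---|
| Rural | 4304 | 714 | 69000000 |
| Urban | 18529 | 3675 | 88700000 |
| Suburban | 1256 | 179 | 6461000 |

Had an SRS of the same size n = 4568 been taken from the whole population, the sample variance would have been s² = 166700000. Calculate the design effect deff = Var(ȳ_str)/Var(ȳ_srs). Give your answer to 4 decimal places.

Var(ȳ_str) = Σ Wₕ²(1−fₕ)sₕ²/nₕ with Wₕ = Nₕ/24089:
  Rural: (4304/24089)²·(1−714/4304)·69000000/714 = 2573.2385
  Urban: (18529/24089)²·(1−3675/18529)·88700000/3675 = 11447.855
  Suburban: (1256/24089)²·(1−179/1256)·6461000/179 = 84.142325
  → Var(ȳ_str) = 14105.236.
Var(ȳ_srs) = (1 − 4568/24089)·166700000/4568 = 29572.824.
deff = 14105.236 / 29572.824 = 0.4770.

0.4770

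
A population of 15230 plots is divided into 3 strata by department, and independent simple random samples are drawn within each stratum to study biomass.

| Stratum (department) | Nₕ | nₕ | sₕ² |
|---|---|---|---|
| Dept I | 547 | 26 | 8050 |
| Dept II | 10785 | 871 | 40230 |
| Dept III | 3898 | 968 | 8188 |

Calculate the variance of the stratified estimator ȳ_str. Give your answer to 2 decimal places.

Var(ȳ_str) = Σₕ Wₕ²(1 − fₕ)sₕ²/nₕ with Wₕ = Nₕ/N, N = 15230.
Dept I: Wₕ = 0.03591596; term = 0.03591596²·(1 − 0.04753199)·8050/26 = 0.38040637.
Dept II: Wₕ = 0.70814183; term = 0.70814183²·(1 − 0.08076032)·40230/871 = 21.291249.
Dept III: Wₕ = 0.25594222; term = 0.25594222²·(1 − 0.24833248)·8188/968 = 0.41649724.
Sum = 22.088153.

22.09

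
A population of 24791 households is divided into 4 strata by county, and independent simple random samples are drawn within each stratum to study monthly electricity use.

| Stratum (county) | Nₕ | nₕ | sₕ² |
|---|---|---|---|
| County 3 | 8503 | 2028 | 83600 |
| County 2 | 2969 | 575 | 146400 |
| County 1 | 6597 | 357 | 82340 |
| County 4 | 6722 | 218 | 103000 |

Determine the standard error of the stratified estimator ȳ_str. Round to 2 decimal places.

Var(ȳ_str) = Σₕ Wₕ²(1 − fₕ)sₕ²/nₕ with Wₕ = Nₕ/N, N = 24791.
County 3: Wₕ = 0.34298737; term = 0.34298737²·(1 − 0.23850406)·83600/2028 = 3.6928544.
County 2: Wₕ = 0.11976120; term = 0.11976120²·(1 − 0.19366790)·146400/575 = 2.9445537.
County 1: Wₕ = 0.26610463; term = 0.26610463²·(1 − 0.05411551)·82340/357 = 15.448476.
County 4: Wₕ = 0.27114679; term = 0.27114679²·(1 − 0.03243082)·103000/218 = 33.610245.
Sum = 55.696129.
SE = √(55.696129) = 7.46.

7.46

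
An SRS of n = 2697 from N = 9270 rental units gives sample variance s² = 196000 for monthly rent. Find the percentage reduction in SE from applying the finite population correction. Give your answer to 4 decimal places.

15.7942

f = n/N = 2697/9270 = 0.29093851.
SE_no-fpc = √(s²/n) = 8.524866; SE_fpc = √((1−f)s²/n) = 7.1784307.
Ratio = √(1−f) = 0.84205789. Reduction = 100·(1 − 0.84205789) = 15.7942%.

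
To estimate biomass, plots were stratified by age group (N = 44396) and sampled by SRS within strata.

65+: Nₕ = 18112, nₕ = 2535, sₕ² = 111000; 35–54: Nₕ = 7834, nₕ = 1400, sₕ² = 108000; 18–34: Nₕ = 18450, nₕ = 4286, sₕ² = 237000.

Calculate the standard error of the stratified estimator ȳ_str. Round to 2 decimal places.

Var(ȳ_str) = Σₕ Wₕ²(1 − fₕ)sₕ²/nₕ with Wₕ = Nₕ/N, N = 44396.
65+: Wₕ = 0.40796468; term = 0.40796468²·(1 − 0.13996246)·111000/2535 = 6.2676907.
35–54: Wₕ = 0.17645734; term = 0.17645734²·(1 − 0.17870820)·108000/1400 = 1.9727528.
18–34: Wₕ = 0.41557798; term = 0.41557798²·(1 − 0.23230352)·237000/4286 = 7.3314653.
Sum = 15.571909.
SE = √(15.571909) = 3.95.

3.95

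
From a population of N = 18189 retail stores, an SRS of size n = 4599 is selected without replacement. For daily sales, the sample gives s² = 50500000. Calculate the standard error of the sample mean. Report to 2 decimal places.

90.58

Under SRS without replacement, Var(ȳ) = (1 − f)·s²/n with f = n/N = 4599/18189 = 0.25284513.
Var(ȳ) = (1 − 0.25284513)·50500000/4599 = 0.74715487·10980.648 = 8204.2446.
SE(ȳ) = √(8204.2446) = 90.58.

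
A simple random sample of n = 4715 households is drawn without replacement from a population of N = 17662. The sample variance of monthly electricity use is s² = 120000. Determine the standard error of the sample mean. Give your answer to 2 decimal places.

Under SRS without replacement, Var(ȳ) = (1 − f)·s²/n with f = n/N = 4715/17662 = 0.26695731.
Var(ȳ) = (1 − 0.26695731)·120000/4715 = 0.73304269·25.450689 = 18.656442.
SE(ȳ) = √(18.656442) = 4.32.

4.32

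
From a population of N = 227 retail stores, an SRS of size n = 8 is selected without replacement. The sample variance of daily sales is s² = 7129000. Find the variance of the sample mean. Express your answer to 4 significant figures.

859700

Under SRS without replacement, Var(ȳ) = (1 − f)·s²/n with f = n/N = 8/227 = 0.03524229.
Var(ȳ) = (1 − 0.03524229)·7129000/8 = 0.96475771·891125 = 859719.71.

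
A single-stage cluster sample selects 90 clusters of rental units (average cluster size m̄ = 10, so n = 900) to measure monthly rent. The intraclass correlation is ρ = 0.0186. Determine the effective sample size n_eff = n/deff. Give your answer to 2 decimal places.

770.94

deff = 1 + (10 − 1)·0.0186 = 1 + 0.1674 = 1.1674.
n_eff = 900 / 1.1674 = 770.94.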